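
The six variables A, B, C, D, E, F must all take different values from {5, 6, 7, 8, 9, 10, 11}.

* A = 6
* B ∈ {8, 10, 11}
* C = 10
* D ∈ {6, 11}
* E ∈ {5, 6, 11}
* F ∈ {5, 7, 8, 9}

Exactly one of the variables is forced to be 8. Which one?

B

A has just one choice, so A = 6. Eliminate 6 elsewhere: D, E.
C must be 10 (only option left). So B can't be 10.
That leaves D = 11. Eliminate 11 elsewhere: B, E.
So 8 goes to B.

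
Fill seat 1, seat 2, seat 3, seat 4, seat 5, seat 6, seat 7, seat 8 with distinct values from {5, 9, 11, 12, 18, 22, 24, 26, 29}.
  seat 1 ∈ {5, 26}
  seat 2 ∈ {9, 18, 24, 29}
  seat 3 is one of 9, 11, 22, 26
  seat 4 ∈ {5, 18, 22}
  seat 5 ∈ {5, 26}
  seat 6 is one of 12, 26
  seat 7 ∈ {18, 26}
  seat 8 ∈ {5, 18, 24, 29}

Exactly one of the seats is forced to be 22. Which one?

The 2 variables seat 1 and seat 5 are confined to {5, 26}, which locks those values in; drop them from seat 3, seat 4, seat 6, seat 7, seat 8.
seat 6 has just one choice, so seat 6 = 12.
seat 7's domain is down to {18}, so seat 7 = 18. Remove 18 from seat 2, seat 4, seat 8.
So 22 goes to seat 4.

seat 4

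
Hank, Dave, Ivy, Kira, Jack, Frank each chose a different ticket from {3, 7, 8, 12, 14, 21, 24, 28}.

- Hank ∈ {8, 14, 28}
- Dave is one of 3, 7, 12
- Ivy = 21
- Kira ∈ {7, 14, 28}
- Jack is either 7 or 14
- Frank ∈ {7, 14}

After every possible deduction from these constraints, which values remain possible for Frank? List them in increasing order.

7, 14

Ivy has just one choice, so Ivy = 21.
Jack and Frank share exactly the 2 values {7, 14}; by pigeonhole those values go to them, so strike 7, 14 from Hank, Dave, Kira.
Kira's domain is down to {28}, so Kira = 28. Remove 28 from Hank.
Hank has just one choice, so Hank = 8.
No further eliminations apply; Frank can still be any of 7, 14.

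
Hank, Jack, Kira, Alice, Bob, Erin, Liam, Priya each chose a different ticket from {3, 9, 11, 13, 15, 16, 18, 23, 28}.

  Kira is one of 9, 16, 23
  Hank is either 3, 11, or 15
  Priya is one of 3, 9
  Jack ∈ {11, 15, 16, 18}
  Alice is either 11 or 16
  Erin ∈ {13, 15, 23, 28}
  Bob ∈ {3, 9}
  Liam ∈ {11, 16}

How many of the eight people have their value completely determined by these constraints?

3

The 2 variables Alice and Liam are confined to {11, 16}, which locks those values in; drop them from Hank, Jack, Kira.
The 2 variables Bob and Priya are confined to {3, 9}, which locks those values in; drop them from Hank, Kira.
Hank has just one choice, so Hank = 15. Remove 15 from Jack, Erin.
That leaves Jack = 18.
Kira must be 23 (only option left). Remove 23 from Erin.
Determined: Hank=15, Jack=18, Kira=23. The other people each still have more than one consistent value. That makes 3.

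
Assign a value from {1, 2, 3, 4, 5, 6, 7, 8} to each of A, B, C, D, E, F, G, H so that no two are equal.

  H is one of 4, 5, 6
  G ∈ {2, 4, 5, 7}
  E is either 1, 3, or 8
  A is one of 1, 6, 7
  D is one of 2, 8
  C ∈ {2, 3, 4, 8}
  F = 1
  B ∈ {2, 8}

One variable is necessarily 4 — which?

F has just one choice, so F = 1. So A, E can't be 1.
B and D share exactly the 2 values {2, 8}; by pigeonhole those values go to them, so strike 2, 8 from C, E, G.
E's domain is down to {3}, so E = 3. So C can't be 3.
So 4 goes to C.

C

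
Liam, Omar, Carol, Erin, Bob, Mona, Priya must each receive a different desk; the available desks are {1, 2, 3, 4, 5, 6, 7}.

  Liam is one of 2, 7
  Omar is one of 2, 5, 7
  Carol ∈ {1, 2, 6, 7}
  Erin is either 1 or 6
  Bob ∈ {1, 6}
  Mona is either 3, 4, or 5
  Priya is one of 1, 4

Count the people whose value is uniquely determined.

The 7 variables together cover exactly {1, 2, 3, 4, 5, 6, 7} — 7 values for 7 variables — and 3 appears only in Mona's list, so Mona = 3.
The 6 still-open variables draw from only 6 values {1, 2, 4, 5, 6, 7}, so each is used; only Priya can be 4, hence Priya = 4.
The 5 still-open variables together cover exactly {1, 2, 5, 6, 7} — 5 values for 5 variables — and 5 appears only in Omar's list, so Omar = 5.
The 2 variables Erin and Bob are confined to {1, 6}, which locks those values in; drop them from Carol.
Determined: Omar=5, Mona=3, Priya=4. The other people each still have more than one consistent value. That makes 3.

3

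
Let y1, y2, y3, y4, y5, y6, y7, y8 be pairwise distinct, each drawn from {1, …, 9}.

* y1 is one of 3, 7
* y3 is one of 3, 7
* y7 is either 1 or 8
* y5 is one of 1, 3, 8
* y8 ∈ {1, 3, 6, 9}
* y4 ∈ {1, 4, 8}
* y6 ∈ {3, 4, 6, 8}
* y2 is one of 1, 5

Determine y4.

The 8 variables draw from only 8 values {1, 3, 4, 5, 6, 7, 8, 9}, so each is used; only y2 can be 5, hence y2 = 5.
The 7 still-open variables together cover exactly {1, 3, 4, 6, 7, 8, 9} — 7 values for 7 variables — and 9 appears only in y8's list, so y8 = 9.
The 6 still-open variables together cover exactly {1, 3, 4, 6, 7, 8} — 6 values for 6 variables — and 6 appears only in y6's list, so y6 = 6.
The 5 still-open variables draw from only 5 values {1, 3, 4, 7, 8}, so each is used; only y4 can be 4, hence y4 = 4.

4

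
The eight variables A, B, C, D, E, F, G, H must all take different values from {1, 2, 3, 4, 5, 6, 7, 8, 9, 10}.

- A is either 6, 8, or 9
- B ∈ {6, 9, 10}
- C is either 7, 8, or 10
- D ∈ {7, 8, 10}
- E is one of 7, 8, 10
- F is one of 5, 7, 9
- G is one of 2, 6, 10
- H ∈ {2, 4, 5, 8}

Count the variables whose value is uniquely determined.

Among the 8 variables, 4 fits only H (and all 8 values in {2, 4, 5, 6, 7, 8, 9, 10} must be used), so H = 4.
The 7 still-open variables draw from only 7 values {2, 5, 6, 7, 8, 9, 10}, so each is used; only G can be 2, hence G = 2.
The 6 still-open variables together cover exactly {5, 6, 7, 8, 9, 10} — 6 values for 6 variables — and 5 appears only in F's list, so F = 5.
C, D, E share exactly the 3 values {7, 8, 10}; by pigeonhole those values go to them, so strike 7, 8, 10 from A, B.
Determined: F=5, G=2, H=4. The other variables each still have more than one consistent value. That makes 3.

3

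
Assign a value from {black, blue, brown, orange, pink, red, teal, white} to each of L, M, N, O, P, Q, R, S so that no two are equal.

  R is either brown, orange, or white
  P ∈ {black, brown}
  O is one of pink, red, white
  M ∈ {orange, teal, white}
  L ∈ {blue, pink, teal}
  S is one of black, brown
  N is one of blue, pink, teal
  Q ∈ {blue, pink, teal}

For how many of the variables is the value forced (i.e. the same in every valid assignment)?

The 8 variables draw from only 8 values {black, blue, brown, orange, pink, red, teal, white}, so each is used; only O can be red, hence O = red.
P and S share exactly the 2 values {black, brown}; by pigeonhole those values go to them, so strike black, brown from R.
L, N, Q share exactly the 3 values {blue, pink, teal}; by pigeonhole those values go to them, so strike blue, pink, teal from M.
Determined: O=red. The other variables each still have more than one consistent value. That makes 1.

1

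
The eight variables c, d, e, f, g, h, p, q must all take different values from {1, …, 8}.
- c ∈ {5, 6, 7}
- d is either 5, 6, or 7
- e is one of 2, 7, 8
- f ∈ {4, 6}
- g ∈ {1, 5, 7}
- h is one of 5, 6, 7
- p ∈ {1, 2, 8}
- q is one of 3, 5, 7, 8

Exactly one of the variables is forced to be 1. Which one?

g

The 8 variables draw from only 8 values {1, 2, 3, 4, 5, 6, 7, 8}, so each is used; only q can be 3, hence q = 3.
Among the 7 still-open variables, 4 fits only f (and all 7 values in {1, 2, 4, 5, 6, 7, 8} must be used), so f = 4.
c, d, h between them cover only {5, 6, 7} — a naked triple. Remove those values from e, g.
So 1 goes to g.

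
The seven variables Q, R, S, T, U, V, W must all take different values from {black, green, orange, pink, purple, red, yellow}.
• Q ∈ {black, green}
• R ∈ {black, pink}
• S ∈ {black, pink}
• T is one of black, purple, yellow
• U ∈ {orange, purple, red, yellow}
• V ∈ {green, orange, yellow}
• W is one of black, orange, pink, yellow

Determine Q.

The 7 variables together cover exactly {black, green, orange, pink, purple, red, yellow} — 7 values for 7 variables — and red appears only in U's list, so U = red.
The 6 still-open variables draw from only 6 values {black, green, orange, pink, purple, yellow}, so each is used; only T can be purple, hence T = purple.
R and S share exactly the 2 values {black, pink}; by pigeonhole those values go to them, so strike black, pink from Q, W.
So Q = green.

green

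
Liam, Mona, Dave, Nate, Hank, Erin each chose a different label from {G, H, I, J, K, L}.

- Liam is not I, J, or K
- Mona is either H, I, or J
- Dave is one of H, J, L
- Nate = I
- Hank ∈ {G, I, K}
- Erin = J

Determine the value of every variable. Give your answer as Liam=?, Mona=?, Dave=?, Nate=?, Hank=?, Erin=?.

Nate's domain is down to {I}, so Nate = I. Remove I from Mona, Hank.
Erin must be J (only option left). Strike J from Mona, Dave.
Mona must be H (only option left). Strike H from Liam, Dave.
Dave must be L (only option left). Remove L from Liam.
Liam has just one choice, so Liam = G. Strike G from Hank.
That leaves Hank = K.

Liam=G, Mona=H, Dave=L, Nate=I, Hank=K, Erin=J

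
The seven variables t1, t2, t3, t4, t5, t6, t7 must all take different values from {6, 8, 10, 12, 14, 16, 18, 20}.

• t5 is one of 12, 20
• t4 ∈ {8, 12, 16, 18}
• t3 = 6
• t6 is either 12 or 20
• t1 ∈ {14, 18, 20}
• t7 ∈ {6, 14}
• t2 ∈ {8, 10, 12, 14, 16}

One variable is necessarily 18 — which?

t3 has just one choice, so t3 = 6. Remove 6 from t7.
t7 has just one choice, so t7 = 14. So t1, t2 can't be 14.
The 2 variables t5 and t6 are confined to {12, 20}, which locks those values in; drop them from t1, t2, t4.
So 18 goes to t1.

t1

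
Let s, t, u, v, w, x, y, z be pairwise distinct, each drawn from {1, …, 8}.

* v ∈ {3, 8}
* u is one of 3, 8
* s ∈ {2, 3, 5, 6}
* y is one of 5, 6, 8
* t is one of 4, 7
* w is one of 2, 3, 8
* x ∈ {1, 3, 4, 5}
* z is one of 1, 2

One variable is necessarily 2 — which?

w

The 8 variables draw from only 8 values {1, 2, 3, 4, 5, 6, 7, 8}, so each is used; only t can be 7, hence t = 7.
The 7 still-open variables draw from only 7 values {1, 2, 3, 4, 5, 6, 8}, so each is used; only x can be 4, hence x = 4.
Among the 6 still-open variables, 1 fits only z (and all 6 values in {1, 2, 3, 5, 6, 8} must be used), so z = 1.
u and v share exactly the 2 values {3, 8}; by pigeonhole those values go to them, so strike 3, 8 from s, w, y.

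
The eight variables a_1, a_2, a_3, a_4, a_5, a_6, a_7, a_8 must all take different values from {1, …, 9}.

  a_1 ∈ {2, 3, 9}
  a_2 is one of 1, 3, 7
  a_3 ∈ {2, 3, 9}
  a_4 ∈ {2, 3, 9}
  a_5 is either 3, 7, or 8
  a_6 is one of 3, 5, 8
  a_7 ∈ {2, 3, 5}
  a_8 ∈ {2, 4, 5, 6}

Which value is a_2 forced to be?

1

The 3 variables a_1, a_3, a_4 are confined to {2, 3, 9}, which locks those values in; drop them from a_2, a_5, a_6, a_7, a_8.
That leaves a_7 = 5. Remove 5 from a_6, a_8.
That leaves a_6 = 8. Strike 8 from a_5.
That leaves a_5 = 7. Strike 7 from a_2.
So a_2 = 1.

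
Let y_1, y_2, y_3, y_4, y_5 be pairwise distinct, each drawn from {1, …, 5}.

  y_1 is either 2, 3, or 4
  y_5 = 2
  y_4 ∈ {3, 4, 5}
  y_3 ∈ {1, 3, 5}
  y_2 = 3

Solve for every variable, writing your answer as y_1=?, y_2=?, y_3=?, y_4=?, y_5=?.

y_1=4, y_2=3, y_3=1, y_4=5, y_5=2

y_2 has just one choice, so y_2 = 3. Remove 3 from y_1, y_3, y_4.
y_5 must be 2 (only option left). Eliminate 2 elsewhere: y_1.
y_1's domain is down to {4}, so y_1 = 4. Remove 4 from y_4.
That leaves y_4 = 5. Remove 5 from y_3.
y_3 must be 1 (only option left).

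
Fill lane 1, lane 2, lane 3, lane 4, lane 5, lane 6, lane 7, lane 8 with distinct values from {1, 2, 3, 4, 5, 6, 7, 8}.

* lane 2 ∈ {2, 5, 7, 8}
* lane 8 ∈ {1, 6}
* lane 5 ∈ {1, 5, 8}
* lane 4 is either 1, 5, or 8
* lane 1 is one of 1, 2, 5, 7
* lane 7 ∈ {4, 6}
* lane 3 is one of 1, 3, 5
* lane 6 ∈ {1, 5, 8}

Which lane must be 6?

lane 8

The 8 variables together cover exactly {1, 2, 3, 4, 5, 6, 7, 8} — 8 values for 8 variables — and 3 appears only in lane 3's list, so lane 3 = 3.
The 7 still-open variables together cover exactly {1, 2, 4, 5, 6, 7, 8} — 7 values for 7 variables — and 4 appears only in lane 7's list, so lane 7 = 4.
Among the 6 still-open variables, 6 fits only lane 8 (and all 6 values in {1, 2, 5, 6, 7, 8} must be used), so lane 8 = 6.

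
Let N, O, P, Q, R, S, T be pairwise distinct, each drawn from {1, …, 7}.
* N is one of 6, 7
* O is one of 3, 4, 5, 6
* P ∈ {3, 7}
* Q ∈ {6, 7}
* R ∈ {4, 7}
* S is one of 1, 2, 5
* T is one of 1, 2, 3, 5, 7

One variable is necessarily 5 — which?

O

N and Q share exactly the 2 values {6, 7}; by pigeonhole those values go to them, so strike 6, 7 from O, P, R, T.
P must be 3 (only option left). Strike 3 from O, T.
R has just one choice, so R = 4. Strike 4 from O.
So 5 goes to O.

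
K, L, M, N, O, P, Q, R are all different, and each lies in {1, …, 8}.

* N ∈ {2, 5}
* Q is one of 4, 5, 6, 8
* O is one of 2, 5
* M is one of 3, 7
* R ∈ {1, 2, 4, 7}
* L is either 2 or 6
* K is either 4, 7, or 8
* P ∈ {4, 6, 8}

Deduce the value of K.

The 8 variables together cover exactly {1, 2, 3, 4, 5, 6, 7, 8} — 8 values for 8 variables — and 1 appears only in R's list, so R = 1.
The 7 still-open variables draw from only 7 values {2, 3, 4, 5, 6, 7, 8}, so each is used; only M can be 3, hence M = 3.
The 6 still-open variables together cover exactly {2, 4, 5, 6, 7, 8} — 6 values for 6 variables — and 7 appears only in K's list, so K = 7.

7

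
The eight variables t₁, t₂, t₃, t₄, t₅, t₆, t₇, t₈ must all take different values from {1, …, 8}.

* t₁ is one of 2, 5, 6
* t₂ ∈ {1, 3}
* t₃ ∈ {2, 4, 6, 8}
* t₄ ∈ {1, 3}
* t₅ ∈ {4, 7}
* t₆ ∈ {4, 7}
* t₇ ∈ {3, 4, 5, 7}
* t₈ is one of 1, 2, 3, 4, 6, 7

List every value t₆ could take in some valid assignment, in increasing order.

The 8 variables together cover exactly {1, 2, 3, 4, 5, 6, 7, 8} — 8 values for 8 variables — and 8 appears only in t₃'s list, so t₃ = 8.
The 2 variables t₂ and t₄ are confined to {1, 3}, which locks those values in; drop them from t₇, t₈.
t₅ and t₆ share exactly the 2 values {4, 7}; by pigeonhole those values go to them, so strike 4, 7 from t₇, t₈.
That leaves t₇ = 5. So t₁ can't be 5.
No further eliminations apply; t₆ can still be any of 4, 7.

4, 7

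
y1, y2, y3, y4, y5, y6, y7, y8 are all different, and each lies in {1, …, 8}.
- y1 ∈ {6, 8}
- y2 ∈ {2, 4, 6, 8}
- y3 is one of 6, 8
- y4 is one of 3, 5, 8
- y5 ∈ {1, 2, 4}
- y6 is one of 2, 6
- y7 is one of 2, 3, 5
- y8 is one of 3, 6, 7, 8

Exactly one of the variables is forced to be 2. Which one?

The 8 variables draw from only 8 values {1, 2, 3, 4, 5, 6, 7, 8}, so each is used; only y5 can be 1, hence y5 = 1.
The 7 still-open variables draw from only 7 values {2, 3, 4, 5, 6, 7, 8}, so each is used; only y2 can be 4, hence y2 = 4.
The 6 still-open variables together cover exactly {2, 3, 5, 6, 7, 8} — 6 values for 6 variables — and 7 appears only in y8's list, so y8 = 7.
The 2 variables y1 and y3 are confined to {6, 8}, which locks those values in; drop them from y4, y6.
So 2 goes to y6.

y6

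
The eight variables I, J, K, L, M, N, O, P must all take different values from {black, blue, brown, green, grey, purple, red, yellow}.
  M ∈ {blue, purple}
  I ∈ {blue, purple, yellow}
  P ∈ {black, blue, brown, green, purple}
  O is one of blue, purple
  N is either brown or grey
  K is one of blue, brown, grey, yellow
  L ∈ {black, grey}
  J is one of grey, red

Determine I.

The 8 variables draw from only 8 values {black, blue, brown, green, grey, purple, red, yellow}, so each is used; only P can be green, hence P = green.
The 7 still-open variables draw from only 7 values {black, blue, brown, grey, purple, red, yellow}, so each is used; only L can be black, hence L = black.
The 6 still-open variables together cover exactly {blue, brown, grey, purple, red, yellow} — 6 values for 6 variables — and red appears only in J's list, so J = red.
M and O between them cover only {blue, purple} — a naked pair. Remove those values from I, K.
So I = yellow.

yellow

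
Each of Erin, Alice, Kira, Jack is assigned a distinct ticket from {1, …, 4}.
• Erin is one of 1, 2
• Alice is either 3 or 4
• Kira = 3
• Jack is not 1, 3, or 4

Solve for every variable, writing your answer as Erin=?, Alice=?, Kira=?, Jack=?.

Kira has just one choice, so Kira = 3. Eliminate 3 elsewhere: Alice.
Jack must be 2 (only option left). Strike 2 from Erin.
Erin's domain is down to {1}, so Erin = 1.
Alice's domain is down to {4}, so Alice = 4.

Erin=1, Alice=4, Kira=3, Jack=2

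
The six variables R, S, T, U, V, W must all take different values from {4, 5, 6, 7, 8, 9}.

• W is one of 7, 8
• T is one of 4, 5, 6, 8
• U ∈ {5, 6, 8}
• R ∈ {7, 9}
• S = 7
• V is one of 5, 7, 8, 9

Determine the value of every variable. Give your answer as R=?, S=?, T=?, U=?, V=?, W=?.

R=9, S=7, T=4, U=6, V=5, W=8

S's domain is down to {7}, so S = 7. Remove 7 from R, V, W.
W must be 8 (only option left). So T, U, V can't be 8.
R has just one choice, so R = 9. So V can't be 9.
That leaves V = 5. Strike 5 from T, U.
U must be 6 (only option left). Strike 6 from T.
T has just one choice, so T = 4.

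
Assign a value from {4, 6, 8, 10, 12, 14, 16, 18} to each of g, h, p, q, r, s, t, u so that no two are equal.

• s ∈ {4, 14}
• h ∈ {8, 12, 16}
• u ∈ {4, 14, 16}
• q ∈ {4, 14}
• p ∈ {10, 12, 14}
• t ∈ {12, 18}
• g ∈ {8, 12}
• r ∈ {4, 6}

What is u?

Among the 8 variables, 6 fits only r (and all 8 values in {4, 6, 8, 10, 12, 14, 16, 18} must be used), so r = 6.
Among the 7 still-open variables, 10 fits only p (and all 7 values in {4, 8, 10, 12, 14, 16, 18} must be used), so p = 10.
Among the 6 still-open variables, 18 fits only t (and all 6 values in {4, 8, 12, 14, 16, 18} must be used), so t = 18.
The 2 variables q and s are confined to {4, 14}, which locks those values in; drop them from u.
So u = 16.

16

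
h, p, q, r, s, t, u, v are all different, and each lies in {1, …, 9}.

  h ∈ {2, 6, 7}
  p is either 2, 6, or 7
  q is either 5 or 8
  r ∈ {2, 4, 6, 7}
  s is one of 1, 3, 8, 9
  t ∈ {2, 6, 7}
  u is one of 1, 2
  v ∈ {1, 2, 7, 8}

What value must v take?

8

h, p, t share exactly the 3 values {2, 6, 7}; by pigeonhole those values go to them, so strike 2, 6, 7 from r, u, v.
That leaves r = 4.
That leaves u = 1. Strike 1 from s, v.
So v = 8.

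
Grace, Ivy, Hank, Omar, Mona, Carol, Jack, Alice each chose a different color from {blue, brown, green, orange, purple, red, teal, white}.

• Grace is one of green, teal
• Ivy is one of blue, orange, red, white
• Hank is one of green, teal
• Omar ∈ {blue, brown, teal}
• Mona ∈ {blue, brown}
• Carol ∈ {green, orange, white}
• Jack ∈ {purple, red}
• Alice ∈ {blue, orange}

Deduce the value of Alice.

The 8 variables draw from only 8 values {blue, brown, green, orange, purple, red, teal, white}, so each is used; only Jack can be purple, hence Jack = purple.
Among the 7 still-open variables, red fits only Ivy (and all 7 values in {blue, brown, green, orange, red, teal, white} must be used), so Ivy = red.
Among the 6 still-open variables, white fits only Carol (and all 6 values in {blue, brown, green, orange, teal, white} must be used), so Carol = white.
Among the 5 still-open variables, orange fits only Alice (and all 5 values in {blue, brown, green, orange, teal} must be used), so Alice = orange.

orange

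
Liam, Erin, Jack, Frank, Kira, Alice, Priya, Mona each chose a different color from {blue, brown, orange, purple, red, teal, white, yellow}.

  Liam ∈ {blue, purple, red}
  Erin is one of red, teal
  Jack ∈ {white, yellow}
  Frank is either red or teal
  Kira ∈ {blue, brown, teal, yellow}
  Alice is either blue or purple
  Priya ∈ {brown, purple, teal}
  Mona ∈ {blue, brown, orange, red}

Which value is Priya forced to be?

The 8 variables together cover exactly {blue, brown, orange, purple, red, teal, white, yellow} — 8 values for 8 variables — and orange appears only in Mona's list, so Mona = orange.
The 7 still-open variables draw from only 7 values {blue, brown, purple, red, teal, white, yellow}, so each is used; only Jack can be white, hence Jack = white.
The 6 still-open variables draw from only 6 values {blue, brown, purple, red, teal, yellow}, so each is used; only Kira can be yellow, hence Kira = yellow.
The 5 still-open variables draw from only 5 values {blue, brown, purple, red, teal}, so each is used; only Priya can be brown, hence Priya = brown.

brown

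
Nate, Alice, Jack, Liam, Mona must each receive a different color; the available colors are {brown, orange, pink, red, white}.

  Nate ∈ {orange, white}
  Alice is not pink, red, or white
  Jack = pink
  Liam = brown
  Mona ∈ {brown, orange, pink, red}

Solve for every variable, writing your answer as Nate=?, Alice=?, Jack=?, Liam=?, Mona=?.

Jack has just one choice, so Jack = pink. Remove pink from Mona.
That leaves Liam = brown. Strike brown from Alice, Mona.
Alice's domain is down to {orange}, so Alice = orange. Remove orange from Nate, Mona.
Mona must be red (only option left).
Nate's domain is down to {white}, so Nate = white.

Nate=white, Alice=orange, Jack=pink, Liam=brown, Mona=red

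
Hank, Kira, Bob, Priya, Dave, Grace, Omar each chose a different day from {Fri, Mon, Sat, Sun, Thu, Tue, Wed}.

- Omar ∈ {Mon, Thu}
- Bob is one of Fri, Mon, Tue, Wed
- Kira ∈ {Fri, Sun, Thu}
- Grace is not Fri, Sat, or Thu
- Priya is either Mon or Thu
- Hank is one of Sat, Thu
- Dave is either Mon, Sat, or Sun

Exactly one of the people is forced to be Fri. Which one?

Priya and Omar between them cover only {Mon, Thu} — a naked pair. Remove those values from Hank, Kira, Bob, Dave, Grace.
Hank must be Sat (only option left). So Dave can't be Sat.
Dave's domain is down to {Sun}, so Dave = Sun. So Kira, Grace can't be Sun.
So Fri goes to Kira.

Kira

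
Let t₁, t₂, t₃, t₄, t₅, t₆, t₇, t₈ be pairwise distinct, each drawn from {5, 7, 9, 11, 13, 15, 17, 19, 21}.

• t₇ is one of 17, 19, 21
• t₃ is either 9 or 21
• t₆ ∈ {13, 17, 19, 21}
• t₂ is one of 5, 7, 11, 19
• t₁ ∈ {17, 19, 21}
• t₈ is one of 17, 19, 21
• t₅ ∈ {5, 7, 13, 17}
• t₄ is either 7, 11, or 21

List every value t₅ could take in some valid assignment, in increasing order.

5, 7

Among the 8 variables, 9 fits only t₃ (and all 8 values in {5, 7, 9, 11, 13, 17, 19, 21} must be used), so t₃ = 9.
t₁, t₇, t₈ share exactly the 3 values {17, 19, 21}; by pigeonhole those values go to them, so strike 17, 19, 21 from t₂, t₄, t₅, t₆.
That leaves t₆ = 13. Remove 13 from t₅.
No further eliminations apply; t₅ can still be any of 5, 7.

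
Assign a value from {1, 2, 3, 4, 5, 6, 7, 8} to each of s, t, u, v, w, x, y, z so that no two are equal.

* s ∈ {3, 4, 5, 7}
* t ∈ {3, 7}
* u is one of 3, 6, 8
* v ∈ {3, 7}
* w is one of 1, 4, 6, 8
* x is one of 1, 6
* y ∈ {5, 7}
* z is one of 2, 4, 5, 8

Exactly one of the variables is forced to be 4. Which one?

s

The 8 variables together cover exactly {1, 2, 3, 4, 5, 6, 7, 8} — 8 values for 8 variables — and 2 appears only in z's list, so z = 2.
The 2 variables t and v are confined to {3, 7}, which locks those values in; drop them from s, u, y.
y must be 5 (only option left). So s can't be 5.
So 4 goes to s.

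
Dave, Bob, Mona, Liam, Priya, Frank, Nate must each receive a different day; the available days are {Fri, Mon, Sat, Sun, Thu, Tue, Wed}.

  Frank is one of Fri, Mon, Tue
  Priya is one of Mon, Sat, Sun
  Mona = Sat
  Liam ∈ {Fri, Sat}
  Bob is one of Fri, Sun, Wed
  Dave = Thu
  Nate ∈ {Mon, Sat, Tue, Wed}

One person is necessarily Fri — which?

Liam

Dave must be Thu (only option left).
Mona's domain is down to {Sat}, so Mona = Sat. So Liam, Priya, Nate can't be Sat.
So Fri goes to Liam.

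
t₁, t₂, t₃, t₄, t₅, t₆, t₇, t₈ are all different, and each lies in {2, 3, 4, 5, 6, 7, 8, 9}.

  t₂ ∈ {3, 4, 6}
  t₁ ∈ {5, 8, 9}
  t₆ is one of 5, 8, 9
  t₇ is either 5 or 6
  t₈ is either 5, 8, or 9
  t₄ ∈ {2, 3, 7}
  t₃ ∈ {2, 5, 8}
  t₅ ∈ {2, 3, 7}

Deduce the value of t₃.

Among the 8 variables, 4 fits only t₂ (and all 8 values in {2, 3, 4, 5, 6, 7, 8, 9} must be used), so t₂ = 4.
The 7 still-open variables draw from only 7 values {2, 3, 5, 6, 7, 8, 9}, so each is used; only t₇ can be 6, hence t₇ = 6.
t₁, t₆, t₈ between them cover only {5, 8, 9} — a naked triple. Remove those values from t₃.
So t₃ = 2.

2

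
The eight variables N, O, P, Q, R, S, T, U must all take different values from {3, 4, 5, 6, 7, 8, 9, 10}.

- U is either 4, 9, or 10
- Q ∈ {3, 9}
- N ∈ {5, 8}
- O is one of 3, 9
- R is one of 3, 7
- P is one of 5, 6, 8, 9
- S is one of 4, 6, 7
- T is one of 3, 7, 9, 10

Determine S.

O and Q share exactly the 2 values {3, 9}; by pigeonhole those values go to them, so strike 3, 9 from P, R, T, U.
R must be 7 (only option left). So S, T can't be 7.
T's domain is down to {10}, so T = 10. Remove 10 from U.
That leaves U = 4. Strike 4 from S.
So S = 6.

6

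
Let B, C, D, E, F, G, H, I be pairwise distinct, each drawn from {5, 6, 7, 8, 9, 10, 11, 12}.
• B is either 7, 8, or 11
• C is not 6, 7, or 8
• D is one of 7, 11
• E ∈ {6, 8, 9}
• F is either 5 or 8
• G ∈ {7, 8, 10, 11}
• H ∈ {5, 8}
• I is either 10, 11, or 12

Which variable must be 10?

G

Among the 8 variables, 6 fits only E (and all 8 values in {5, 6, 7, 8, 9, 10, 11, 12} must be used), so E = 6.
The 7 still-open variables draw from only 7 values {5, 7, 8, 9, 10, 11, 12}, so each is used; only C can be 9, hence C = 9.
The 6 still-open variables draw from only 6 values {5, 7, 8, 10, 11, 12}, so each is used; only I can be 12, hence I = 12.
The 5 still-open variables draw from only 5 values {5, 7, 8, 10, 11}, so each is used; only G can be 10, hence G = 10.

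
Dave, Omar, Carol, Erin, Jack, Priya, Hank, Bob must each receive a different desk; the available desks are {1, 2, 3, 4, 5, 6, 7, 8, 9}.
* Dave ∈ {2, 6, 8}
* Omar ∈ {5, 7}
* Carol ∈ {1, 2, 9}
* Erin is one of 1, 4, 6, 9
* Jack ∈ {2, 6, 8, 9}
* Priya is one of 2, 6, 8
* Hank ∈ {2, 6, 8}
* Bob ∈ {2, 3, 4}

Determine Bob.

The 3 variables Dave, Priya, Hank are confined to {2, 6, 8}, which locks those values in; drop them from Carol, Erin, Jack, Bob.
Jack must be 9 (only option left). Eliminate 9 elsewhere: Carol, Erin.
That leaves Carol = 1. Eliminate 1 elsewhere: Erin.
Erin's domain is down to {4}, so Erin = 4. So Bob can't be 4.
So Bob = 3.

3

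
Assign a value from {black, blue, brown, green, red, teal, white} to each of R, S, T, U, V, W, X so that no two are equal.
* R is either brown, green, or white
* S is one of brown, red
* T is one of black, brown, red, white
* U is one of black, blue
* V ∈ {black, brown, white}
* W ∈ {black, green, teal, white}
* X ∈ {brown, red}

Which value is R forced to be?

The 7 variables together cover exactly {black, blue, brown, green, red, teal, white} — 7 values for 7 variables — and blue appears only in U's list, so U = blue.
The 6 still-open variables together cover exactly {black, brown, green, red, teal, white} — 6 values for 6 variables — and teal appears only in W's list, so W = teal.
The 5 still-open variables draw from only 5 values {black, brown, green, red, white}, so each is used; only R can be green, hence R = green.

green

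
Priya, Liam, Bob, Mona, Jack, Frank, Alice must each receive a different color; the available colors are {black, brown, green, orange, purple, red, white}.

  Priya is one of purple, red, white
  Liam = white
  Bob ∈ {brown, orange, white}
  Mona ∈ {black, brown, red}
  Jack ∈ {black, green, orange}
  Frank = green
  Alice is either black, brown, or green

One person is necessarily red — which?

Liam has just one choice, so Liam = white. So Priya, Bob can't be white.
Frank's domain is down to {green}, so Frank = green. Eliminate green elsewhere: Jack, Alice.
Among the 5 still-open variables, purple fits only Priya (and all 5 values in {black, brown, orange, purple, red} must be used), so Priya = purple.
The 4 still-open variables together cover exactly {black, brown, orange, red} — 4 values for 4 variables — and red appears only in Mona's list, so Mona = red.

Mona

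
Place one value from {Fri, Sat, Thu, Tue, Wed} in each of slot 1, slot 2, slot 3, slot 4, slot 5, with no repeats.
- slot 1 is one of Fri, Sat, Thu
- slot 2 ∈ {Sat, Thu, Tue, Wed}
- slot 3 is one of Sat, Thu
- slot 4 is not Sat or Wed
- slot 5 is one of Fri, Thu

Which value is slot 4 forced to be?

Tue

Among the 5 variables, Wed fits only slot 2 (and all 5 values in {Fri, Sat, Thu, Tue, Wed} must be used), so slot 2 = Wed.
The 4 still-open variables draw from only 4 values {Fri, Sat, Thu, Tue}, so each is used; only slot 4 can be Tue, hence slot 4 = Tue.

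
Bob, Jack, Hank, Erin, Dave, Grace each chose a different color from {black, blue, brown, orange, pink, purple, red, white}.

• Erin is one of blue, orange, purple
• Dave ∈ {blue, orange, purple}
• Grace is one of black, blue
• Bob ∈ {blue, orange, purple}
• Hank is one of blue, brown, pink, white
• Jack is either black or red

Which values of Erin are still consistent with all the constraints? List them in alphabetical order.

blue, orange, purple

Bob, Erin, Dave between them cover only {blue, orange, purple} — a naked triple. Remove those values from Hank, Grace.
That leaves Grace = black. So Jack can't be black.
Jack has just one choice, so Jack = red.
No further eliminations apply; Erin can still be any of blue, orange, purple.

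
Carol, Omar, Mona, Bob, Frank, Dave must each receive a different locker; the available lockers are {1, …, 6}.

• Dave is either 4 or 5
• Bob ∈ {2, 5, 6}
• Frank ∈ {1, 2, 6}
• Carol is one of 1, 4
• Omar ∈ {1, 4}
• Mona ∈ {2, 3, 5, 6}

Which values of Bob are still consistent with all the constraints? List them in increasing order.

The 6 variables draw from only 6 values {1, 2, 3, 4, 5, 6}, so each is used; only Mona can be 3, hence Mona = 3.
Carol and Omar between them cover only {1, 4} — a naked pair. Remove those values from Frank, Dave.
Dave's domain is down to {5}, so Dave = 5. Remove 5 from Bob.
No further eliminations apply; Bob can still be any of 2, 6.

2, 6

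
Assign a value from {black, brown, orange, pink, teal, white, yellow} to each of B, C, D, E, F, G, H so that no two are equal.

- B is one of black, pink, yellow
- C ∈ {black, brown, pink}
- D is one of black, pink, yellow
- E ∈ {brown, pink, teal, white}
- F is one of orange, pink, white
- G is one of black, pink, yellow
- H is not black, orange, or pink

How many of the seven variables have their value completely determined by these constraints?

2

The 7 variables together cover exactly {black, brown, orange, pink, teal, white, yellow} — 7 values for 7 variables — and orange appears only in F's list, so F = orange.
B, D, G between them cover only {black, pink, yellow} — a naked triple. Remove those values from C, E, H.
C must be brown (only option left). So E, H can't be brown.
Determined: C=brown, F=orange. The other variables each still have more than one consistent value. That makes 2.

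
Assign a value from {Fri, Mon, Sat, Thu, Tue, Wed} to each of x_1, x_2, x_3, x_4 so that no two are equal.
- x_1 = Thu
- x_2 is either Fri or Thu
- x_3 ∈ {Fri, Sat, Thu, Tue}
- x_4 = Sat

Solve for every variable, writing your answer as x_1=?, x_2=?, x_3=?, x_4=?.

x_1 has just one choice, so x_1 = Thu. So x_2, x_3 can't be Thu.
x_2's domain is down to {Fri}, so x_2 = Fri. So x_3 can't be Fri.
x_4 must be Sat (only option left). Eliminate Sat elsewhere: x_3.
x_3's domain is down to {Tue}, so x_3 = Tue.

x_1=Thu, x_2=Fri, x_3=Tue, x_4=Sat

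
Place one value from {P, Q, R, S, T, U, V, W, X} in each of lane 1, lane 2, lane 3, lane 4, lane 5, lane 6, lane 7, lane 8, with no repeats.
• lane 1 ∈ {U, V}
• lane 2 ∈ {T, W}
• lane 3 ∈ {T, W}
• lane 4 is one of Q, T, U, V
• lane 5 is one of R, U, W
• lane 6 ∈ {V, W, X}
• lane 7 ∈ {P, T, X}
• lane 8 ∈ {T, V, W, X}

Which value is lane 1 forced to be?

The 8 variables draw from only 8 values {P, Q, R, T, U, V, W, X}, so each is used; only lane 7 can be P, hence lane 7 = P.
The 7 still-open variables draw from only 7 values {Q, R, T, U, V, W, X}, so each is used; only lane 4 can be Q, hence lane 4 = Q.
Among the 6 still-open variables, R fits only lane 5 (and all 6 values in {R, T, U, V, W, X} must be used), so lane 5 = R.
The 5 still-open variables draw from only 5 values {T, U, V, W, X}, so each is used; only lane 1 can be U, hence lane 1 = U.

U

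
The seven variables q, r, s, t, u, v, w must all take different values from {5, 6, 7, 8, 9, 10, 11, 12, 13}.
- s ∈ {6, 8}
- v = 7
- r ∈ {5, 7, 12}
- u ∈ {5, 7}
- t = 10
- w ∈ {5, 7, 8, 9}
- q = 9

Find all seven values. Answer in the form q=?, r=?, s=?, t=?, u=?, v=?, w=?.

q=9, r=12, s=6, t=10, u=5, v=7, w=8

q's domain is down to {9}, so q = 9. Remove 9 from w.
t's domain is down to {10}, so t = 10.
v has just one choice, so v = 7. Remove 7 from r, u, w.
That leaves u = 5. Eliminate 5 elsewhere: r, w.
w must be 8 (only option left). Remove 8 from s.
r must be 12 (only option left).
s must be 6 (only option left).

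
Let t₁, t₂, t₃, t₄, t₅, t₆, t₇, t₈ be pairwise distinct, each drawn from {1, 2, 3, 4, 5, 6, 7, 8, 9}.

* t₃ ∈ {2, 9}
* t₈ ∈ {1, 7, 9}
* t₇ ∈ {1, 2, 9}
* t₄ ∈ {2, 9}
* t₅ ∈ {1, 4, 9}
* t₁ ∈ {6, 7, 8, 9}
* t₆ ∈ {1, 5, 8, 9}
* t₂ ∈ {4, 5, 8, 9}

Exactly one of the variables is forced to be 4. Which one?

The 8 variables together cover exactly {1, 2, 4, 5, 6, 7, 8, 9} — 8 values for 8 variables — and 6 appears only in t₁'s list, so t₁ = 6.
Among the 7 still-open variables, 7 fits only t₈ (and all 7 values in {1, 2, 4, 5, 7, 8, 9} must be used), so t₈ = 7.
t₃ and t₄ share exactly the 2 values {2, 9}; by pigeonhole those values go to them, so strike 2, 9 from t₂, t₅, t₆, t₇.
t₇'s domain is down to {1}, so t₇ = 1. So t₅, t₆ can't be 1.
So 4 goes to t₅.

t₅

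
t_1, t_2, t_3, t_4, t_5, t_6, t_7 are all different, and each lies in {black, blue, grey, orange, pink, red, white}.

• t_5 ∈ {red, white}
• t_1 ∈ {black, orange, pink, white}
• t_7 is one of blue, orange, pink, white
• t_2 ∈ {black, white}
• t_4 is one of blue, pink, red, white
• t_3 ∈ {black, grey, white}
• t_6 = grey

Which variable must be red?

t_6's domain is down to {grey}, so t_6 = grey. Remove grey from t_3.
t_2 and t_3 share exactly the 2 values {black, white}; by pigeonhole those values go to them, so strike black, white from t_1, t_4, t_5, t_7.
So red goes to t_5.

t_5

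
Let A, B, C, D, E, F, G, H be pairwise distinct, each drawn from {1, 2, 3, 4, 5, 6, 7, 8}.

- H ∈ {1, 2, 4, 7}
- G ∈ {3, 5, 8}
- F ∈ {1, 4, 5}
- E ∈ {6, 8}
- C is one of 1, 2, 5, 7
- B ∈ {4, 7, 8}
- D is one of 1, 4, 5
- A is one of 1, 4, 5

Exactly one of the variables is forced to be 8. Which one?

The 8 variables draw from only 8 values {1, 2, 3, 4, 5, 6, 7, 8}, so each is used; only G can be 3, hence G = 3.
The 7 still-open variables draw from only 7 values {1, 2, 4, 5, 6, 7, 8}, so each is used; only E can be 6, hence E = 6.
The 6 still-open variables draw from only 6 values {1, 2, 4, 5, 7, 8}, so each is used; only B can be 8, hence B = 8.

B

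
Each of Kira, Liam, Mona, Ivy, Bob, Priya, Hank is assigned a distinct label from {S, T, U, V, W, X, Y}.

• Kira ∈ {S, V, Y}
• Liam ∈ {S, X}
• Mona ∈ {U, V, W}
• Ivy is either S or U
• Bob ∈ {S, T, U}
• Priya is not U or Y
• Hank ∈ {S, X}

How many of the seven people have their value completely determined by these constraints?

Among the 7 variables, Y fits only Kira (and all 7 values in {S, T, U, V, W, X, Y} must be used), so Kira = Y.
Liam and Hank share exactly the 2 values {S, X}; by pigeonhole those values go to them, so strike S, X from Ivy, Bob, Priya.
That leaves Ivy = U. Eliminate U elsewhere: Mona, Bob.
That leaves Bob = T. Remove T from Priya.
Determined: Kira=Y, Ivy=U, Bob=T. The other people each still have more than one consistent value. That makes 3.

3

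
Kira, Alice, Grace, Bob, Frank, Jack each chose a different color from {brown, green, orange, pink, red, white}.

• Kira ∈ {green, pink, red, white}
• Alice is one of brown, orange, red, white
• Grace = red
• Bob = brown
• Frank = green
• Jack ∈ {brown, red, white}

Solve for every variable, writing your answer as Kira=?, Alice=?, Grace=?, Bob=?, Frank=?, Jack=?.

Grace must be red (only option left). Strike red from Kira, Alice, Jack.
Bob must be brown (only option left). So Alice, Jack can't be brown.
Frank's domain is down to {green}, so Frank = green. Strike green from Kira.
Jack's domain is down to {white}, so Jack = white. So Kira, Alice can't be white.
Kira has just one choice, so Kira = pink.
Alice must be orange (only option left).

Kira=pink, Alice=orange, Grace=red, Bob=brown, Frank=green, Jack=white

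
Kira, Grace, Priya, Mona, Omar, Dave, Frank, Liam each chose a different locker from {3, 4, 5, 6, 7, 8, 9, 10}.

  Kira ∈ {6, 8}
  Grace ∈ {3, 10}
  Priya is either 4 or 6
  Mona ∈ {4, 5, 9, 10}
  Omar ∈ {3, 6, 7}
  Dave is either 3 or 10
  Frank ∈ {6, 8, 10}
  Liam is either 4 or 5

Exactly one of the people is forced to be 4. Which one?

The 8 variables together cover exactly {3, 4, 5, 6, 7, 8, 9, 10} — 8 values for 8 variables — and 7 appears only in Omar's list, so Omar = 7.
The 7 still-open variables draw from only 7 values {3, 4, 5, 6, 8, 9, 10}, so each is used; only Mona can be 9, hence Mona = 9.
Among the 6 still-open variables, 5 fits only Liam (and all 6 values in {3, 4, 5, 6, 8, 10} must be used), so Liam = 5.
The 5 still-open variables together cover exactly {3, 4, 6, 8, 10} — 5 values for 5 variables — and 4 appears only in Priya's list, so Priya = 4.

Priya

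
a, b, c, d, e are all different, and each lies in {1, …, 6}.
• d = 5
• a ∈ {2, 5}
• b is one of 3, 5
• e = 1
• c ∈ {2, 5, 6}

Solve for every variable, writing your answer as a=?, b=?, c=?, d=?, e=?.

a=2, b=3, c=6, d=5, e=1

d must be 5 (only option left). Remove 5 from a, b, c.
That leaves e = 1.
a's domain is down to {2}, so a = 2. So c can't be 2.
b must be 3 (only option left).
c has just one choice, so c = 6.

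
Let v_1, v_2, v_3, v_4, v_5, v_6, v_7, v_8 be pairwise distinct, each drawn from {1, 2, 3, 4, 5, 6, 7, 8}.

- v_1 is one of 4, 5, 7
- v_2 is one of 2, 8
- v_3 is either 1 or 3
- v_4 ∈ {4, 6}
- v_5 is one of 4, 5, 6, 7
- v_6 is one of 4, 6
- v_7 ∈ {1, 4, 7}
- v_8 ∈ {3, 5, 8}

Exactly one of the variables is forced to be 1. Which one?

Among the 8 variables, 2 fits only v_2 (and all 8 values in {1, 2, 3, 4, 5, 6, 7, 8} must be used), so v_2 = 2.
The 7 still-open variables together cover exactly {1, 3, 4, 5, 6, 7, 8} — 7 values for 7 variables — and 8 appears only in v_8's list, so v_8 = 8.
Among the 6 still-open variables, 3 fits only v_3 (and all 6 values in {1, 3, 4, 5, 6, 7} must be used), so v_3 = 3.
The 5 still-open variables draw from only 5 values {1, 4, 5, 6, 7}, so each is used; only v_7 can be 1, hence v_7 = 1.

v_7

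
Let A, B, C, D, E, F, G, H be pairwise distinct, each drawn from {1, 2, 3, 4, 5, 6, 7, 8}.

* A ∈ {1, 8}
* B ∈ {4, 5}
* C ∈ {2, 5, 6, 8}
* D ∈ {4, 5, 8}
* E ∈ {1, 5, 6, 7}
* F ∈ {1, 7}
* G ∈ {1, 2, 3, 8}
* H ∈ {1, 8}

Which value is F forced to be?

Among the 8 variables, 3 fits only G (and all 8 values in {1, 2, 3, 4, 5, 6, 7, 8} must be used), so G = 3.
Among the 7 still-open variables, 2 fits only C (and all 7 values in {1, 2, 4, 5, 6, 7, 8} must be used), so C = 2.
Among the 6 still-open variables, 6 fits only E (and all 6 values in {1, 4, 5, 6, 7, 8} must be used), so E = 6.
The 5 still-open variables together cover exactly {1, 4, 5, 7, 8} — 5 values for 5 variables — and 7 appears only in F's list, so F = 7.

7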